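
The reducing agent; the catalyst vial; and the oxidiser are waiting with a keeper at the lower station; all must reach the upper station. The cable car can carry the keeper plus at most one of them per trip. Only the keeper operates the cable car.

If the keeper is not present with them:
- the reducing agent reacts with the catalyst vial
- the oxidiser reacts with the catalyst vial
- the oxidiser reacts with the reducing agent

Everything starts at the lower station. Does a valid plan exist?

No

Whatever the first load, the items left behind include a forbidden pair without the keeper. No opening move is safe, so no plan exists.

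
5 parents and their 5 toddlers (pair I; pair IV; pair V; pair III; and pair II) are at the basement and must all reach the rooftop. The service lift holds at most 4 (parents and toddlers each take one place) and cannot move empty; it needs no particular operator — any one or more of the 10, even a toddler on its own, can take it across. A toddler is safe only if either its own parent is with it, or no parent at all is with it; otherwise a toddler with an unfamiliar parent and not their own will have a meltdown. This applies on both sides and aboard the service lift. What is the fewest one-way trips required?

Counting alone: each trip to the rooftop takes at most 4 across and each return brings at least 1 back, so after t trips out (and t−1 returns) at most 4t − (t−1) of the 10 are across; that first reaches 10 at t = 3, so at least 5 crossings are needed.
The safety rule pushes this higher. Following every safe sequence of crossings, the most of the 10 that can be at the rooftop as the service lift arrives there on crossing 5 is 9 — never all 10.
So no plan with fewer than 7 crossings exists, and this one achieves 7:
1. parent I and toddler I cross → the rooftop.
2. parent I crosses ← the basement.
3. toddler II, toddler III, toddler IV, and toddler V cross → the rooftop.
4. toddler I crosses ← the basement.
5. parent II, parent III, parent IV, and parent V cross → the rooftop.
6. parent IV and toddler IV cross ← the basement.
7. parent I, parent IV, toddler I, and toddler IV cross → the rooftop.

7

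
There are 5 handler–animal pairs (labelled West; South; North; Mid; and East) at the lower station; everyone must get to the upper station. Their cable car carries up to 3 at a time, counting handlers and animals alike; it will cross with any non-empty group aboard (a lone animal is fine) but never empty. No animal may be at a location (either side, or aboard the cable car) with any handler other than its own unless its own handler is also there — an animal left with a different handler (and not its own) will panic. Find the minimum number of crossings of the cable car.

11

Counting alone: each trip to the upper station takes at most 3 across and each return brings at least 1 back, so after t trips out (and t−1 returns) at most 3t − (t−1) of the 10 are across; that first reaches 10 at t = 5, so at least 9 crossings are needed.
The safety rule pushes this higher. Following every safe sequence of crossings, the most of the 10 that can be at the upper station as the cable car arrives there on crossing 9 is 9 — never all 10.
So no plan with fewer than 11 crossings exists, and this one achieves 11:
1. animal West and handler West cross → the upper station.
2. handler West crosses ← the lower station.
3. animal Mid, animal North, and animal South cross → the upper station.
4. animal West crosses ← the lower station.
5. handler Mid, handler North, and handler South cross → the upper station.
6. animal South and handler South cross ← the lower station.
7. handler East, handler South, and handler West cross → the upper station.
8. animal North crosses ← the lower station.
9. animal South and animal West cross → the upper station.
10. animal West crosses ← the lower station.
11. animal East, animal North, and animal West cross → the upper station.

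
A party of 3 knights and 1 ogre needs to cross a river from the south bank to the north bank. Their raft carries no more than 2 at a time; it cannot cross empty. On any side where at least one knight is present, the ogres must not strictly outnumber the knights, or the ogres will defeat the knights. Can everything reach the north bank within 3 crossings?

No

Counting alone: each trip to the north bank takes at most 2 across and each return brings at least 1 back, so after t trips out (and t−1 returns) at most 2t − (t−1) of the 4 are across; that first reaches 4 at t = 3, so at least 5 crossings are needed.
Since 3 < 5, 3 crossings cannot be enough. (The shortest complete plan in fact takes 5:)
1. 1 knight and 1 ogre → the north bank.  (the south bank: 2K 0O; the north bank: 1K 1O)
2. 1 ogre ← the south bank.  (the south bank: 2K 1O; the north bank: 1K 0O)
3. 1 knight and 1 ogre → the north bank.  (the south bank: 1K 0O; the north bank: 2K 1O)
4. 1 ogre ← the south bank.  (the south bank: 1K 1O; the north bank: 2K 0O)
5. 1 knight and 1 ogre → the north bank.  (the south bank: 0K 0O; the north bank: 3K 1O)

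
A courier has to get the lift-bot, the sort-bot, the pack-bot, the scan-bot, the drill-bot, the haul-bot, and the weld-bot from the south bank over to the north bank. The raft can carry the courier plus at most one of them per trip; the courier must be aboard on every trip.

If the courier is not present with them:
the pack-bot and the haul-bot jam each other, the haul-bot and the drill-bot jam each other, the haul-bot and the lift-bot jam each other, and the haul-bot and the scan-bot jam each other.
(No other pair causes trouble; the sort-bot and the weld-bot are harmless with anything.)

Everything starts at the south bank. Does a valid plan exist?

No

Following every safe sequence of crossings from the start, the most of the 7 that can be at the north bank as the raft arrives there on crossings 1, 3, 5, 7 is 1, 2, 3, 4 respectively; the best ever achieved is 4 of 7.
From crossing 9 on, no configuration arises that was not already reachable earlier: only 44 distinct safe configurations (who is on which side, and where the raft is) can ever be reached, none of them has everyone across, and every continuation just revisits them. So no valid plan exists.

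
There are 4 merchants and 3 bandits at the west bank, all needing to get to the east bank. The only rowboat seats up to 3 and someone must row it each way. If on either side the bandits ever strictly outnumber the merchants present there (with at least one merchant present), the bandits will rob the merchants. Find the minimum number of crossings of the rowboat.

Counting alone: each trip to the east bank takes at most 3 across and each return brings at least 1 back, so after t trips out (and t−1 returns) at most 3t − (t−1) of the 7 are across; that first reaches 7 at t = 3, so at least 5 crossings are needed.
The plan below uses exactly 5 crossings, so it is optimal:
1. 3 bandits → the east bank.  (the west bank: 4M 0B; the east bank: 0M 3B)
2. 1 bandit ← the west bank.  (the west bank: 4M 1B; the east bank: 0M 2B)
3. 3 merchants → the east bank.  (the west bank: 1M 1B; the east bank: 3M 2B)
4. 1 merchant ← the west bank.  (the west bank: 2M 1B; the east bank: 2M 2B)
5. 2 merchants and 1 bandit → the east bank.  (the west bank: 0M 0B; the east bank: 4M 3B)

5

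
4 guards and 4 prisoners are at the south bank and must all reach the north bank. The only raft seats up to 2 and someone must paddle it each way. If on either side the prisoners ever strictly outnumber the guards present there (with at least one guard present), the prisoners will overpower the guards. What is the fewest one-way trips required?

impossible

Following every safe sequence of crossings from the start, the most of the 8 that can be at the north bank as the raft arrives there on crossings 1, 3, 5 is 2, 3, 4 respectively; the best ever achieved is 4 of 8.
From crossing 7 on, no configuration arises that was not already reachable earlier: only 11 distinct safe configurations (who is on which side, and where the raft is) can ever be reached, none of them has everyone across, and every continuation just revisits them. They are: 0 guards + 0 prisoners across (raft back at the start); 0 guards + 1 prisoner across (raft there); 0 guards + 1 prisoner across (raft back at the start); 0 guards + 2 prisoners across (raft there); 0 guards + 2 prisoners across (raft back at the start); 0 guards + 3 prisoners across (raft there); 0 guards + 3 prisoners across (raft back at the start); 0 guards + 4 prisoners across (raft there); 1 guard + 1 prisoner across (raft there); 1 guard + 1 prisoner across (raft back at the start); 2 guards + 2 prisoners across (raft there). So no valid plan exists.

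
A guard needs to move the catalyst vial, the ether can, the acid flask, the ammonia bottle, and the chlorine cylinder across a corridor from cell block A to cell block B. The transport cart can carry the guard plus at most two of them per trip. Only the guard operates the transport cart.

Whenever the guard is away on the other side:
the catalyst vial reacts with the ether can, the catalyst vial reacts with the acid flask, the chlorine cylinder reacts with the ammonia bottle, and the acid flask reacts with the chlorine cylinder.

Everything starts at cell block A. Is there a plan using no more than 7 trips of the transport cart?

Yes

Yes — this plan uses 7 crossings (≤ 7):
1. Guard goes to cell block B with the catalyst vial and the chlorine cylinder.
2. Guard goes back to cell block A alone.
3. Guard goes to cell block B with the ether can.
4. Guard goes back to cell block A with the catalyst vial.
5. Guard goes to cell block B with the acid flask and the ammonia bottle.
6. Guard goes back to cell block A with the chlorine cylinder.
7. Guard goes to cell block B with the catalyst vial and the chlorine cylinder.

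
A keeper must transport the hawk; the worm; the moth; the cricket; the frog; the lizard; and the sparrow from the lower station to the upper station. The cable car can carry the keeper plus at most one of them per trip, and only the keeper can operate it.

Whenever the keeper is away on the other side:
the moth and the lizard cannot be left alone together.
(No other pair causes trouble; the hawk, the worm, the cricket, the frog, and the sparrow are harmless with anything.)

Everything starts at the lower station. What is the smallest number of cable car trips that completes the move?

Counting alone: the keeper can take at most 1 across per trip to the upper station, so moving all 7 needs at least 7 loaded trips out, with a return between consecutive ones — at least 13 crossings.
The plan below uses exactly 13 crossings, so it is optimal:
1. Keeper goes to the upper station with the moth.  [the lower station: the cricket, the frog, the hawk, the lizard, the sparrow, the worm | the upper station: the moth]
2. Keeper goes back to the lower station alone.  [the lower station: the cricket, the frog, the hawk, the lizard, the sparrow, the worm | the upper station: the moth]
3. Keeper goes to the upper station with the hawk.  [the lower station: the cricket, the frog, the lizard, the sparrow, the worm | the upper station: the hawk, the moth]
4. Keeper goes back to the lower station alone.  [the lower station: the cricket, the frog, the lizard, the sparrow, the worm | the upper station: the hawk, the moth]
5. Keeper goes to the upper station with the worm.  [the lower station: the cricket, the frog, the lizard, the sparrow | the upper station: the hawk, the moth, the worm]
6. Keeper goes back to the lower station alone.  [the lower station: the cricket, the frog, the lizard, the sparrow | the upper station: the hawk, the moth, the worm]
7. Keeper goes to the upper station with the cricket.  [the lower station: the frog, the lizard, the sparrow | the upper station: the cricket, the hawk, the moth, the worm]
8. Keeper goes back to the lower station alone.  [the lower station: the frog, the lizard, the sparrow | the upper station: the cricket, the hawk, the moth, the worm]
9. Keeper goes to the upper station with the frog.  [the lower station: the lizard, the sparrow | the upper station: the cricket, the frog, the hawk, the moth, the worm]
10. Keeper goes back to the lower station alone.  [the lower station: the lizard, the sparrow | the upper station: the cricket, the frog, the hawk, the moth, the worm]
11. Keeper goes to the upper station with the sparrow.  [the lower station: the lizard | the upper station: the cricket, the frog, the hawk, the moth, the sparrow, the worm]
12. Keeper goes back to the lower station alone.  [the lower station: the lizard | the upper station: the cricket, the frog, the hawk, the moth, the sparrow, the worm]
13. Keeper goes to the upper station with the lizard.  [the lower station: — | the upper station: the cricket, the frog, the hawk, the lizard, the moth, the sparrow, the worm]

13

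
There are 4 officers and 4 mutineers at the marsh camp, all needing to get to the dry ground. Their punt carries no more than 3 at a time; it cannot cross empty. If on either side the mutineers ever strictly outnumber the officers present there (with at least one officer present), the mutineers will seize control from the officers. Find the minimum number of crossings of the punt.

9

Counting alone: each trip to the dry ground takes at most 3 across and each return brings at least 1 back, so after t trips out (and t−1 returns) at most 3t − (t−1) of the 8 are across; that first reaches 8 at t = 4, so at least 7 crossings are needed.
The safety rule pushes this higher. Following every safe sequence of crossings, the most of the 8 that can be at the dry ground as the punt arrives there on crossing 7 is 7 — never all 8.
So no plan with fewer than 9 crossings exists, and this one achieves 9:
1. 2 mutineers → the dry ground.  (the marsh camp: 4O 2M; the dry ground: 0O 2M)
2. 1 mutineer ← the marsh camp.  (the marsh camp: 4O 3M; the dry ground: 0O 1M)
3. 3 mutineers → the dry ground.  (the marsh camp: 4O 0M; the dry ground: 0O 4M)
4. 1 mutineer ← the marsh camp.  (the marsh camp: 4O 1M; the dry ground: 0O 3M)
5. 3 officers → the dry ground.  (the marsh camp: 1O 1M; the dry ground: 3O 3M)
6. 1 officer and 1 mutineer ← the marsh camp.  (the marsh camp: 2O 2M; the dry ground: 2O 2M)
7. 2 officers → the dry ground.  (the marsh camp: 0O 2M; the dry ground: 4O 2M)
8. 1 mutineer ← the marsh camp.  (the marsh camp: 0O 3M; the dry ground: 4O 1M)
9. 3 mutineers → the dry ground.  (the marsh camp: 0O 0M; the dry ground: 4O 4M)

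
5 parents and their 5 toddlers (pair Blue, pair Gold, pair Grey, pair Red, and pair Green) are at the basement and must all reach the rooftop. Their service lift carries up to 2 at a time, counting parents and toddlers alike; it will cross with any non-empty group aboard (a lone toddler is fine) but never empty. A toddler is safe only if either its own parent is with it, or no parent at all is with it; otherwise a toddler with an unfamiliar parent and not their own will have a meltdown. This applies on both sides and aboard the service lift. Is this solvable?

Following every safe sequence of crossings from the start, the most of the 10 that can be at the rooftop as the service lift arrives there on crossings 1, 3, 5, 7 is 2, 3, 4, 5 respectively; the best ever achieved is 5 of 10.
From crossing 9 on, no configuration arises that was not already reachable earlier: only 82 distinct safe configurations (who is on which side, and where the service lift is) can ever be reached, none of them has everyone across, and every continuation just revisits them. So no valid plan exists.

No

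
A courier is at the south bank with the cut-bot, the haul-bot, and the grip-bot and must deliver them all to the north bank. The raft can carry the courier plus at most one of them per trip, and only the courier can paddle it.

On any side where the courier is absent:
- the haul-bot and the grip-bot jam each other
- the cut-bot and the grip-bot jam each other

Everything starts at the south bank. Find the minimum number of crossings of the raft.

Counting alone: the courier can take at most 1 across per trip to the north bank, so moving all 3 needs at least 3 loaded trips out, with a return between consecutive ones — at least 5 crossings.
The safety rule pushes this higher. Following every safe sequence of crossings, the most of the 3 that can be at the north bank as the raft arrives there on crossing 5 is 2 — never all 3.
So no plan with fewer than 7 crossings exists, and this one achieves 7:
1. Courier goes to the north bank with the grip-bot.  [the south bank: the cut-bot, the haul-bot | the north bank: the grip-bot]
2. Courier goes back to the south bank alone.  [the south bank: the cut-bot, the haul-bot | the north bank: the grip-bot]
3. Courier goes to the north bank with the cut-bot.  [the south bank: the haul-bot | the north bank: the cut-bot, the grip-bot]
4. Courier goes back to the south bank with the grip-bot.  [the south bank: the grip-bot, the haul-bot | the north bank: the cut-bot]
5. Courier goes to the north bank with the haul-bot.  [the south bank: the grip-bot | the north bank: the cut-bot, the haul-bot]
6. Courier goes back to the south bank alone.  [the south bank: the grip-bot | the north bank: the cut-bot, the haul-bot]
7. Courier goes to the north bank with the grip-bot.  [the south bank: — | the north bank: the cut-bot, the grip-bot, the haul-bot]

7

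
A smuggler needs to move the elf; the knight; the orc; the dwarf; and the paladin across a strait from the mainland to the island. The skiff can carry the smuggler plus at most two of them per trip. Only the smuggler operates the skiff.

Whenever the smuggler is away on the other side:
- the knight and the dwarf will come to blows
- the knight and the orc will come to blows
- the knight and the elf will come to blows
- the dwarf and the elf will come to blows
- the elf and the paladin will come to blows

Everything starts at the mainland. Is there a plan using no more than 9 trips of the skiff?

Yes — this plan uses 7 crossings (≤ 9):
1. Smuggler goes to the island with the elf and the knight.
2. Smuggler goes back to the mainland with the elf.
3. Smuggler goes to the island with the elf and the orc.
4. Smuggler goes back to the mainland with the knight.
5. Smuggler goes to the island with the dwarf and the paladin.
6. Smuggler goes back to the mainland with the elf.
7. Smuggler goes to the island with the elf and the knight.

Yes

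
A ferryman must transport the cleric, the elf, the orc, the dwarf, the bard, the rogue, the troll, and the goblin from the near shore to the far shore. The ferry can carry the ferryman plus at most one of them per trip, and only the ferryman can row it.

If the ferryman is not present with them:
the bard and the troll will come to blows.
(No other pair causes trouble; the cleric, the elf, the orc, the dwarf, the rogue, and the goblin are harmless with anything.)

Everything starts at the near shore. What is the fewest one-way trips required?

15

Counting alone: the ferryman can take at most 1 across per trip to the far shore, so moving all 8 needs at least 8 loaded trips out, with a return between consecutive ones — at least 15 crossings.
The plan below uses exactly 15 crossings, so it is optimal:
1. Ferryman goes to the far shore with the bard.
2. Ferryman goes back to the near shore alone.
3. Ferryman goes to the far shore with the cleric.
4. Ferryman goes back to the near shore alone.
5. Ferryman goes to the far shore with the elf.
6. Ferryman goes back to the near shore alone.
7. Ferryman goes to the far shore with the orc.
8. Ferryman goes back to the near shore alone.
9. Ferryman goes to the far shore with the dwarf.
10. Ferryman goes back to the near shore alone.
11. Ferryman goes to the far shore with the rogue.
12. Ferryman goes back to the near shore alone.
13. Ferryman goes to the far shore with the goblin.
14. Ferryman goes back to the near shore alone.
15. Ferryman goes to the far shore with the troll.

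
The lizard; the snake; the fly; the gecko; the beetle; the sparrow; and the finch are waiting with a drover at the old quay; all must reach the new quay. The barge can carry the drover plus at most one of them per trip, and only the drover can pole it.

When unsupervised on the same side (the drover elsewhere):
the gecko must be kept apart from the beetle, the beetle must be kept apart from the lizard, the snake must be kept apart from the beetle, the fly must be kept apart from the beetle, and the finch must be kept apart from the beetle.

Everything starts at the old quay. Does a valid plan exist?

No

Following every safe sequence of crossings from the start, the most of the 7 that can be at the new quay as the barge arrives there on crossings 1, 3, 5 is 1, 2, 3 respectively; the best ever achieved is 3 of 7.
From crossing 7 on, no configuration arises that was not already reachable earlier: only 26 distinct safe configurations (who is on which side, and where the barge is) can ever be reached, none of them has everyone across, and every continuation just revisits them. So no valid plan exists.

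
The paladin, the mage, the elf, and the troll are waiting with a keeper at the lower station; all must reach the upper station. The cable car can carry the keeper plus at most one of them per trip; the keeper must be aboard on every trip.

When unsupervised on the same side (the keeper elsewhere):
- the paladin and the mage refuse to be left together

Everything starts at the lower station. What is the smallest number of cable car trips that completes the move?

7

Counting alone: the keeper can take at most 1 across per trip to the upper station, so moving all 4 needs at least 4 loaded trips out, with a return between consecutive ones — at least 7 crossings.
The plan below uses exactly 7 crossings, so it is optimal:
1. Keeper goes to the upper station with the paladin.
2. Keeper goes back to the lower station alone.
3. Keeper goes to the upper station with the elf.
4. Keeper goes back to the lower station alone.
5. Keeper goes to the upper station with the troll.
6. Keeper goes back to the lower station alone.
7. Keeper goes to the upper station with the mage.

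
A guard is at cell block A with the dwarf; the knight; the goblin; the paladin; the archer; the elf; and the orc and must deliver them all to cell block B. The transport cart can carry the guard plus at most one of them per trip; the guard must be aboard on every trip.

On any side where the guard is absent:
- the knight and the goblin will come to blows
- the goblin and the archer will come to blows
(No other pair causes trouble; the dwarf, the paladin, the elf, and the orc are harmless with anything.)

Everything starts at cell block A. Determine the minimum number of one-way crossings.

Counting alone: the guard can take at most 1 across per trip to cell block B, so moving all 7 needs at least 7 loaded trips out, with a return between consecutive ones — at least 13 crossings.
The safety rule pushes this higher. Following every safe sequence of crossings, the most of the 7 that can be at cell block B as the transport cart arrives there on crossing 13 is 6 — never all 7.
So no plan with fewer than 15 crossings exists, and this one achieves 15:
1. Guard goes to cell block B with the goblin.  [cell block A: the archer, the dwarf, the elf, the knight, the orc, the paladin | cell block B: the goblin]
2. Guard goes back to cell block A alone.  [cell block A: the archer, the dwarf, the elf, the knight, the orc, the paladin | cell block B: the goblin]
3. Guard goes to cell block B with the dwarf.  [cell block A: the archer, the elf, the knight, the orc, the paladin | cell block B: the dwarf, the goblin]
4. Guard goes back to cell block A alone.  [cell block A: the archer, the elf, the knight, the orc, the paladin | cell block B: the dwarf, the goblin]
5. Guard goes to cell block B with the knight.  [cell block A: the archer, the elf, the orc, the paladin | cell block B: the dwarf, the goblin, the knight]
6. Guard goes back to cell block A with the goblin.  [cell block A: the archer, the elf, the goblin, the orc, the paladin | cell block B: the dwarf, the knight]
7. Guard goes to cell block B with the archer.  [cell block A: the elf, the goblin, the orc, the paladin | cell block B: the archer, the dwarf, the knight]
8. Guard goes back to cell block A alone.  [cell block A: the elf, the goblin, the orc, the paladin | cell block B: the archer, the dwarf, the knight]
9. Guard goes to cell block B with the paladin.  [cell block A: the elf, the goblin, the orc | cell block B: the archer, the dwarf, the knight, the paladin]
10. Guard goes back to cell block A alone.  [cell block A: the elf, the goblin, the orc | cell block B: the archer, the dwarf, the knight, the paladin]
11. Guard goes to cell block B with the elf.  [cell block A: the goblin, the orc | cell block B: the archer, the dwarf, the elf, the knight, the paladin]
12. Guard goes back to cell block A alone.  [cell block A: the goblin, the orc | cell block B: the archer, the dwarf, the elf, the knight, the paladin]
13. Guard goes to cell block B with the orc.  [cell block A: the goblin | cell block B: the archer, the dwarf, the elf, the knight, the orc, the paladin]
14. Guard goes back to cell block A alone.  [cell block A: the goblin | cell block B: the archer, the dwarf, the elf, the knight, the orc, the paladin]
15. Guard goes to cell block B with the goblin.  [cell block A: — | cell block B: the archer, the dwarf, the elf, the goblin, the knight, the orc, the paladin]

15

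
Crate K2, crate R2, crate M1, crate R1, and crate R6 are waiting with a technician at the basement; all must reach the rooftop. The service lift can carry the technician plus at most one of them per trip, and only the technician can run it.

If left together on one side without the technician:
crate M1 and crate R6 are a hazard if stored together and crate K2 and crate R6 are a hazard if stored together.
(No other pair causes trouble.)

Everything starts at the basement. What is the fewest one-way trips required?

Counting alone: the technician can take at most 1 across per trip to the rooftop, so moving all 5 needs at least 5 loaded trips out, with a return between consecutive ones — at least 9 crossings.
The safety rule pushes this higher. Following every safe sequence of crossings, the most of the 5 that can be at the rooftop as the service lift arrives there on crossing 9 is 4 — never all 5.
So no plan with fewer than 11 crossings exists, and this one achieves 11:
1. Technician goes to the rooftop with crate R6.
2. Technician goes back to the basement alone.
3. Technician goes to the rooftop with crate K2.
4. Technician goes back to the basement with crate R6.
5. Technician goes to the rooftop with crate M1.
6. Technician goes back to the basement alone.
7. Technician goes to the rooftop with crate R2.
8. Technician goes back to the basement alone.
9. Technician goes to the rooftop with crate R1.
10. Technician goes back to the basement alone.
11. Technician goes to the rooftop with crate R6.

11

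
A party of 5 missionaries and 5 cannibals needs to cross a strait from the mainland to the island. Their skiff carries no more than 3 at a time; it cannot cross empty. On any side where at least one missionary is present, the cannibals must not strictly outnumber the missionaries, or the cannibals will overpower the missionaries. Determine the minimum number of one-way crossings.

Counting alone: each trip to the island takes at most 3 across and each return brings at least 1 back, so after t trips out (and t−1 returns) at most 3t − (t−1) of the 10 are across; that first reaches 10 at t = 5, so at least 9 crossings are needed.
The safety rule pushes this higher. Following every safe sequence of crossings, the most of the 10 that can be at the island as the skiff arrives there on crossing 9 is 9 — never all 10.
So no plan with fewer than 11 crossings exists, and this one achieves 11:
1. 2 cannibals → the island.  (the mainland: 5M 3C; the island: 0M 2C)
2. 1 cannibal ← the mainland.  (the mainland: 5M 4C; the island: 0M 1C)
3. 3 cannibals → the island.  (the mainland: 5M 1C; the island: 0M 4C)
4. 1 cannibal ← the mainland.  (the mainland: 5M 2C; the island: 0M 3C)
5. 3 missionaries → the island.  (the mainland: 2M 2C; the island: 3M 3C)
6. 1 missionary and 1 cannibal ← the mainland.  (the mainland: 3M 3C; the island: 2M 2C)
7. 3 missionaries → the island.  (the mainland: 0M 3C; the island: 5M 2C)
8. 1 cannibal ← the mainland.  (the mainland: 0M 4C; the island: 5M 1C)
9. 2 cannibals → the island.  (the mainland: 0M 2C; the island: 5M 3C)
10. 1 cannibal ← the mainland.  (the mainland: 0M 3C; the island: 5M 2C)
11. 3 cannibals → the island.  (the mainland: 0M 0C; the island: 5M 5C)

11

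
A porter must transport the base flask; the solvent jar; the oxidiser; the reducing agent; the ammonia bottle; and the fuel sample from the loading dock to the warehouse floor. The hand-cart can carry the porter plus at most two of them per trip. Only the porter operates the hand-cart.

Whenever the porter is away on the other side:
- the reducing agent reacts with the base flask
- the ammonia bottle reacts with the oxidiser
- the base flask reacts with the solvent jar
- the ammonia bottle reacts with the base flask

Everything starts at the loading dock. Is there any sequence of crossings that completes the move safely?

Yes

1. Porter goes to the warehouse floor with the base flask and the oxidiser.
2. Porter goes back to the loading dock alone.
3. Porter goes to the warehouse floor with the fuel sample.
4. Porter goes back to the loading dock alone.
5. Porter goes to the warehouse floor with the reducing agent and the solvent jar.
6. Porter goes back to the loading dock with the base flask.
7. Porter goes to the warehouse floor with the ammonia bottle and the base flask.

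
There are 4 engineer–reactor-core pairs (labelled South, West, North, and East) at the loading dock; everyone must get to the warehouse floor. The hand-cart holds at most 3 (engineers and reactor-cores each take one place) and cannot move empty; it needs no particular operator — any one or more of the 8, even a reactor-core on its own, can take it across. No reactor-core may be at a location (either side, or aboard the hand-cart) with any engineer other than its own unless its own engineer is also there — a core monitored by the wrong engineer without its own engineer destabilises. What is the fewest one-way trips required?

Counting alone: each trip to the warehouse floor takes at most 3 across and each return brings at least 1 back, so after t trips out (and t−1 returns) at most 3t − (t−1) of the 8 are across; that first reaches 8 at t = 4, so at least 7 crossings are needed.
The safety rule pushes this higher. Following every safe sequence of crossings, the most of the 8 that can be at the warehouse floor as the hand-cart arrives there on crossing 7 is 7 — never all 8.
So no plan with fewer than 9 crossings exists, and this one achieves 9:
1. engineer South and reactor-core South cross → the warehouse floor.
2. engineer South crosses ← the loading dock.
3. engineer South, engineer West, and reactor-core West cross → the warehouse floor.
4. engineer South and reactor-core South cross ← the loading dock.
5. engineer East, engineer North, and engineer South cross → the warehouse floor.
6. reactor-core West crosses ← the loading dock.
7. reactor-core South and reactor-core West cross → the warehouse floor.
8. reactor-core South crosses ← the loading dock.
9. reactor-core East, reactor-core North, and reactor-core South cross → the warehouse floor.

9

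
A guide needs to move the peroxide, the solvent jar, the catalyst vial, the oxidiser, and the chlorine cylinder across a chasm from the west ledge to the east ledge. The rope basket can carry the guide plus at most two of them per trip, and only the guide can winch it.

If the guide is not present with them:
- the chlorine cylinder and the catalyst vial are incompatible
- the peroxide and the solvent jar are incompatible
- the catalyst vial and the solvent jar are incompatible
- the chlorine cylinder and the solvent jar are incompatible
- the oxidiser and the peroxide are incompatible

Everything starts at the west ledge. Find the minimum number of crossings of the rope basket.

impossible

Whatever the first load, the items left behind include a forbidden pair without the guide. No opening move is safe, so no plan exists.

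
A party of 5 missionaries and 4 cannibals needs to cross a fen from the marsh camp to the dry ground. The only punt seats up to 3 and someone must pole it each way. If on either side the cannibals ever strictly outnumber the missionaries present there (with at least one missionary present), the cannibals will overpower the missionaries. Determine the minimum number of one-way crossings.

Counting alone: each trip to the dry ground takes at most 3 across and each return brings at least 1 back, so after t trips out (and t−1 returns) at most 3t − (t−1) of the 9 are across; that first reaches 9 at t = 4, so at least 7 crossings are needed.
The plan below uses exactly 7 crossings, so it is optimal:
1. 3 cannibals → the dry ground.  (the marsh camp: 5M 1C; the dry ground: 0M 3C)
2. 1 cannibal ← the marsh camp.  (the marsh camp: 5M 2C; the dry ground: 0M 2C)
3. 3 missionaries → the dry ground.  (the marsh camp: 2M 2C; the dry ground: 3M 2C)
4. 1 missionary ← the marsh camp.  (the marsh camp: 3M 2C; the dry ground: 2M 2C)
5. 2 missionaries and 1 cannibal → the dry ground.  (the marsh camp: 1M 1C; the dry ground: 4M 3C)
6. 1 missionary ← the marsh camp.  (the marsh camp: 2M 1C; the dry ground: 3M 3C)
7. 2 missionaries and 1 cannibal → the dry ground.  (the marsh camp: 0M 0C; the dry ground: 5M 4C)

7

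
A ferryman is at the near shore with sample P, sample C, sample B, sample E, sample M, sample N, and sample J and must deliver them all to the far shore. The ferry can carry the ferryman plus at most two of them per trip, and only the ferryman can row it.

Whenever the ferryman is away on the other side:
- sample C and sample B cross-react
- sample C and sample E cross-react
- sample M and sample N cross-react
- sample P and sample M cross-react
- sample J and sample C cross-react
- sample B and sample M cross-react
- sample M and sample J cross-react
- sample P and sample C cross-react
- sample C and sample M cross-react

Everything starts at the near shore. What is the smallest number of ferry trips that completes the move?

Following every safe sequence of crossings from the start, the most of the 7 that can be at the far shore as the ferry arrives there on crossings 1, 3, 5 is 2, 3, 4 respectively; the best ever achieved is 4 of 7.
From crossing 7 on, no configuration arises that was not already reachable earlier: only 30 distinct safe configurations (who is on which side, and where the ferry is) can ever be reached, none of them has everyone across, and every continuation just revisits them. So no valid plan exists.

impossible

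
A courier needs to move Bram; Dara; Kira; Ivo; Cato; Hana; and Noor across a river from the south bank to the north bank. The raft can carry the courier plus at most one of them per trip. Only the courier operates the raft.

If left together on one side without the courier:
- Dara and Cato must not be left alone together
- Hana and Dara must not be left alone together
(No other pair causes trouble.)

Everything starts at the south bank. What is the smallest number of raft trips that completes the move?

Counting alone: the courier can take at most 1 across per trip to the north bank, so moving all 7 needs at least 7 loaded trips out, with a return between consecutive ones — at least 13 crossings.
The safety rule pushes this higher. Following every safe sequence of crossings, the most of the 7 that can be at the north bank as the raft arrives there on crossing 13 is 6 — never all 7.
So no plan with fewer than 15 crossings exists, and this one achieves 15:
1. Courier goes to the north bank with Dara.  [the south bank: Bram, Cato, Hana, Ivo, Kira, Noor | the north bank: Dara]
2. Courier goes back to the south bank alone.  [the south bank: Bram, Cato, Hana, Ivo, Kira, Noor | the north bank: Dara]
3. Courier goes to the north bank with Bram.  [the south bank: Cato, Hana, Ivo, Kira, Noor | the north bank: Bram, Dara]
4. Courier goes back to the south bank alone.  [the south bank: Cato, Hana, Ivo, Kira, Noor | the north bank: Bram, Dara]
5. Courier goes to the north bank with Kira.  [the south bank: Cato, Hana, Ivo, Noor | the north bank: Bram, Dara, Kira]
6. Courier goes back to the south bank alone.  [the south bank: Cato, Hana, Ivo, Noor | the north bank: Bram, Dara, Kira]
7. Courier goes to the north bank with Ivo.  [the south bank: Cato, Hana, Noor | the north bank: Bram, Dara, Ivo, Kira]
8. Courier goes back to the south bank alone.  [the south bank: Cato, Hana, Noor | the north bank: Bram, Dara, Ivo, Kira]
9. Courier goes to the north bank with Cato.  [the south bank: Hana, Noor | the north bank: Bram, Cato, Dara, Ivo, Kira]
10. Courier goes back to the south bank with Dara.  [the south bank: Dara, Hana, Noor | the north bank: Bram, Cato, Ivo, Kira]
11. Courier goes to the north bank with Hana.  [the south bank: Dara, Noor | the north bank: Bram, Cato, Hana, Ivo, Kira]
12. Courier goes back to the south bank alone.  [the south bank: Dara, Noor | the north bank: Bram, Cato, Hana, Ivo, Kira]
13. Courier goes to the north bank with Noor.  [the south bank: Dara | the north bank: Bram, Cato, Hana, Ivo, Kira, Noor]
14. Courier goes back to the south bank alone.  [the south bank: Dara | the north bank: Bram, Cato, Hana, Ivo, Kira, Noor]
15. Courier goes to the north bank with Dara.  [the south bank: — | the north bank: Bram, Cato, Dara, Hana, Ivo, Kira, Noor]

15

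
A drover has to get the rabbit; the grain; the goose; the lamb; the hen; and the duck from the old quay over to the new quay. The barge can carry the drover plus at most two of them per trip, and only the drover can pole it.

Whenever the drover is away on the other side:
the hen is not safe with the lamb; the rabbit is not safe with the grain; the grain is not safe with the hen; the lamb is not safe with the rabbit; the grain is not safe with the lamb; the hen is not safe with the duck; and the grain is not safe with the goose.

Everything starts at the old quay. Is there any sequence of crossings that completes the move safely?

Whatever the first load, the items left behind include a forbidden pair without the drover. No opening move is safe, so no plan exists.

No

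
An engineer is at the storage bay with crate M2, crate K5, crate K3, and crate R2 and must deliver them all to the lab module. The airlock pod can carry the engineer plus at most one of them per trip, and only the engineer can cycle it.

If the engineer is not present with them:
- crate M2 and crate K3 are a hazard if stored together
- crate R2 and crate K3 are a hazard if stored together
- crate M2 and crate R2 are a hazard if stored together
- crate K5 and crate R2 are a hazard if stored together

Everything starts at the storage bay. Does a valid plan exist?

No

Whatever the first load, the items left behind include a forbidden pair without the engineer. No opening move is safe, so no plan exists.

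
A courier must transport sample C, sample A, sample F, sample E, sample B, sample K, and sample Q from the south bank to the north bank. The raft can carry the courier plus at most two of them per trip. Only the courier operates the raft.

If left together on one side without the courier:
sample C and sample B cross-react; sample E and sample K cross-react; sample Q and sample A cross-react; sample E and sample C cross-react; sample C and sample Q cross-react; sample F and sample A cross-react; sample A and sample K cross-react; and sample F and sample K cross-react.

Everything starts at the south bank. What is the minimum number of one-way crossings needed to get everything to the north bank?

impossible

Whatever the first load, the items left behind include a forbidden pair without the courier. No opening move is safe, so no plan exists.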